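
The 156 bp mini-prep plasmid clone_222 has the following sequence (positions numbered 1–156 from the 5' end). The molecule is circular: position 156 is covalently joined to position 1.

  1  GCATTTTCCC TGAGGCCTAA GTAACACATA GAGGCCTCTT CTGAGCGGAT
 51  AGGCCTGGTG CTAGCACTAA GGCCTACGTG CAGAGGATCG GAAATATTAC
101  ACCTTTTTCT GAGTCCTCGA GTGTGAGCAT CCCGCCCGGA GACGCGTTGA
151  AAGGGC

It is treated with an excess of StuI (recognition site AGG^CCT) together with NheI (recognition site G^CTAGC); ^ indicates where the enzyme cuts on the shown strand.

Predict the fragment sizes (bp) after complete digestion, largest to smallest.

99, 19, 19, 12, 7 bp

StuI sites (AGGCCT) start at positions 13, 32, 51, 70.
StuI cuts after base 3 of each site, so after positions 15, 34, 53, 72.
The NheI site (GCTAGC) starts at position 60.
NheI cuts after the first base of each site, so after position 60.
Combined cut positions: 15, 34, 53, 60, 72.
Circular molecule, 5 cuts → 5 fragments:
  16–34 → 19 bp
  35–53 → 19 bp
  54–60 → 7 bp
  61–72 → 12 bp
  73–156 then 1–15 → 84 + 15 = 99 bp
Sorted largest to smallest: 99, 19, 19, 12, 7 bp.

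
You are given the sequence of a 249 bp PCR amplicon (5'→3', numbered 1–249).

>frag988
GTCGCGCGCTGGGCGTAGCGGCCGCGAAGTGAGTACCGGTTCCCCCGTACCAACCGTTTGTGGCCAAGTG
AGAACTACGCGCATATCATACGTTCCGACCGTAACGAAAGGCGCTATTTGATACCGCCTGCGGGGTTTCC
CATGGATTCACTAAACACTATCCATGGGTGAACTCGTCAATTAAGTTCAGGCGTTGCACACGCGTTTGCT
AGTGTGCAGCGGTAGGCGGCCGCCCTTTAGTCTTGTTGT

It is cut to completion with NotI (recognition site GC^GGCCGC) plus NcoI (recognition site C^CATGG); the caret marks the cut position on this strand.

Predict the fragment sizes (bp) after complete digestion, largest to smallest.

121, 65, 22, 22, 19 bp

NotI sites (GCGGCCGC) start at positions 18, 226.
NotI cuts after base 2 of each site, so after positions 19, 227.
NcoI sites (CCATGG) start at positions 140, 162.
NcoI cuts after the first base of each site, so after positions 140, 162.
Combined cut positions: 19, 140, 162, 227.
Linear molecule, 4 cuts → 5 fragments:
  1–19 → 19 bp
  20–140 → 121 bp
  141–162 → 22 bp
  163–227 → 65 bp
  228–249 → 22 bp
Sorted largest to smallest: 121, 65, 22, 22, 19 bp.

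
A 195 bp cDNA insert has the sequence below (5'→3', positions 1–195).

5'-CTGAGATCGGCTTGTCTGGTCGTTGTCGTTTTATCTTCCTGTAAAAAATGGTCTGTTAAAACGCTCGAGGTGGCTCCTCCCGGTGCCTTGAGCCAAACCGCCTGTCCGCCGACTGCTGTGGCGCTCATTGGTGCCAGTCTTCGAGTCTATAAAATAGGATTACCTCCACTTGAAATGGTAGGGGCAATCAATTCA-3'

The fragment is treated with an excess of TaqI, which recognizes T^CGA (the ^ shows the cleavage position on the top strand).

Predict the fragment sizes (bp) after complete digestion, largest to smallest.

TaqI sites (TCGA) start at positions 65, 141.
TaqI cuts after the first base of each site, so after positions 65, 141.
Linear molecule, 2 cuts → 3 fragments:
  1–65 → 65 bp
  66–141 → 76 bp
  142–195 → 54 bp
Sorted largest to smallest: 76, 65, 54 bp.

76, 65, 54 bp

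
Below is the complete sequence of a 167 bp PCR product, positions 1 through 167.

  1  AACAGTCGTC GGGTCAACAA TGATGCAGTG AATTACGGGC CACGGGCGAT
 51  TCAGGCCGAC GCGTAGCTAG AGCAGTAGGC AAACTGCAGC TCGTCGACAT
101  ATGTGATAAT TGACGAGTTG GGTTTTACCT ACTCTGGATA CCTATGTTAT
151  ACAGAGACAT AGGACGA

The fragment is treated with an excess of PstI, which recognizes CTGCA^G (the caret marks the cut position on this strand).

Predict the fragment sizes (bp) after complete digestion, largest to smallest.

88, 79 bp

The PstI site (CTGCAG) starts at position 84.
PstI cuts after base 5 of each site (before the last base), so after position 88.
Linear molecule, 1 cut → 2 fragments:
  1–88 → 88 bp
  89–167 → 79 bp
Sorted largest to smallest: 88, 79 bp.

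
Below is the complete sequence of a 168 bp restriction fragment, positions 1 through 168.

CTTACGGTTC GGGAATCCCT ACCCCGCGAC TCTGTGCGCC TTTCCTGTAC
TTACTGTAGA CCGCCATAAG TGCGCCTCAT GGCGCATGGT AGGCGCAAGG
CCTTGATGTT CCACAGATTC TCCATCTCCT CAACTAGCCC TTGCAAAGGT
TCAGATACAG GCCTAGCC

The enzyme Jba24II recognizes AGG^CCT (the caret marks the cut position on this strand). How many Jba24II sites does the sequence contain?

2

AGGCCT occurs starting at positions 98, 159.
Jba24II cuts at 2 sites.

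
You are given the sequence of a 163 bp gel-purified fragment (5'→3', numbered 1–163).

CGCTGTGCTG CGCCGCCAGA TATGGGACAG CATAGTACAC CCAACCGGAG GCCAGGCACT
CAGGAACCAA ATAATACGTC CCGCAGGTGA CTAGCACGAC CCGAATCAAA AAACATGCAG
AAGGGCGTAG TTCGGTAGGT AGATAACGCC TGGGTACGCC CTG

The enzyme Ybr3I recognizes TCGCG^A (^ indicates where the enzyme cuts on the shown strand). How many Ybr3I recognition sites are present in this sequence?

0

No occurrence of TCGCGA is present in the sequence.
Ybr3I does not cut: 0 sites.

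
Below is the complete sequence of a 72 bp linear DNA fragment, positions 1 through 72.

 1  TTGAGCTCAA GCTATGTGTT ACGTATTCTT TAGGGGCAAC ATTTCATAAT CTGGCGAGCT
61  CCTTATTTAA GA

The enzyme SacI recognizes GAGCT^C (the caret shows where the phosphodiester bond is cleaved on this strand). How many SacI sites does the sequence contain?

GAGCTC occurs starting at positions 3, 56.
SacI cuts at 2 sites.

2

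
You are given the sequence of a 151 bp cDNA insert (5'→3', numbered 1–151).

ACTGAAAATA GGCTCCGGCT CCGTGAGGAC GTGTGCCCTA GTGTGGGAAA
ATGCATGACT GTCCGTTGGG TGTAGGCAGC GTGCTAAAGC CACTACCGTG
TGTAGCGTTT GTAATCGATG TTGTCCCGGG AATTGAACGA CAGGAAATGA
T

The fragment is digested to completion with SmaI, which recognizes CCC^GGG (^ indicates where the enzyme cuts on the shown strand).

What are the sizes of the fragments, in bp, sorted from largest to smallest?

127, 24 bp

The SmaI site (CCCGGG) starts at position 125.
SmaI cuts after base 3 of each site, so after position 127.
Linear molecule, 1 cut → 2 fragments:
  1–127 → 127 bp
  128–151 → 24 bp
Sorted largest to smallest: 127, 24 bp.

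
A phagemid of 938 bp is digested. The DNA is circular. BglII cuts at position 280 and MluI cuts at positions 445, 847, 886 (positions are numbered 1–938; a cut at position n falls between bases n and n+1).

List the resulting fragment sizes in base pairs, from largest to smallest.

Combined cut positions (sorted): 280, 445, 847, 886.
Circular molecule, 4 cuts → 4 fragments:
  445 − 280 = 165 bp
  847 − 445 = 402 bp
  886 − 847 = 39 bp
  wrap: 938 − 886 + 280 = 332 bp
Sorted largest to smallest: 402, 332, 165, 39 bp.

402, 332, 165, 39 bp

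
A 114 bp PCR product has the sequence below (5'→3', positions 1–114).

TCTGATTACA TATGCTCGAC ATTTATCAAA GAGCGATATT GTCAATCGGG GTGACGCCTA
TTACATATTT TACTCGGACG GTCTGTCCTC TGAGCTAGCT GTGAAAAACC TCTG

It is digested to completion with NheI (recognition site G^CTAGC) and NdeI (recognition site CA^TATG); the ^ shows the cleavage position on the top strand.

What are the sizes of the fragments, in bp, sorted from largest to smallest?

84, 20, 10 bp

The NheI site (GCTAGC) starts at position 94.
NheI cuts after the first base of each site, so after position 94.
The NdeI site (CATATG) starts at position 9.
NdeI cuts after base 2 of each site, so after position 10.
Combined cut positions: 10, 94.
Linear molecule, 2 cuts → 3 fragments:
  1–10 → 10 bp
  11–94 → 84 bp
  95–114 → 20 bp
Sorted largest to smallest: 84, 20, 10 bp.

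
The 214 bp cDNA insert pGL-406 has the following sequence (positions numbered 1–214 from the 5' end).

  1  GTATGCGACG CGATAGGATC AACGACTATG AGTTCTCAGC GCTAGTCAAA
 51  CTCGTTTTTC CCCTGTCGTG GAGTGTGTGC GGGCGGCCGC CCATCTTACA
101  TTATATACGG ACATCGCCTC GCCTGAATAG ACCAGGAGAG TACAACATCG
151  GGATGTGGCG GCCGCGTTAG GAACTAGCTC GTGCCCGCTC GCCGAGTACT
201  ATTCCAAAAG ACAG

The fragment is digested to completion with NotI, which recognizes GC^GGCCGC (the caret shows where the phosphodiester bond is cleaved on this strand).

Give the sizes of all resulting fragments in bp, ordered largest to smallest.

NotI sites (GCGGCCGC) start at positions 83, 158.
NotI cuts after base 2 of each site, so after positions 84, 159.
Linear molecule, 2 cuts → 3 fragments:
  1–84 → 84 bp
  85–159 → 75 bp
  160–214 → 55 bp
Sorted largest to smallest: 84, 75, 55 bp.

84, 75, 55 bp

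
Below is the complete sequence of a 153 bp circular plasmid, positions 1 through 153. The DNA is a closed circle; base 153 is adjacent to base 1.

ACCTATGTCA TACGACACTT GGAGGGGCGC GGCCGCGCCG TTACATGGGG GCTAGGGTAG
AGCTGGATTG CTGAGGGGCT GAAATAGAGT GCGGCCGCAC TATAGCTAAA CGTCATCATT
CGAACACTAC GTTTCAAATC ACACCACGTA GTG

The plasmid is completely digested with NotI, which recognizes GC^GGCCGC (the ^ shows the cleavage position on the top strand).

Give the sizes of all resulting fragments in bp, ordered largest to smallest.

NotI sites (GCGGCCGC) start at positions 29, 91.
NotI cuts after base 2 of each site, so after positions 30, 92.
Circular molecule, 2 cuts → 2 fragments:
  31–92 → 62 bp
  93–153 then 1–30 → 61 + 30 = 91 bp
Sorted largest to smallest: 91, 62 bp.

91, 62 bp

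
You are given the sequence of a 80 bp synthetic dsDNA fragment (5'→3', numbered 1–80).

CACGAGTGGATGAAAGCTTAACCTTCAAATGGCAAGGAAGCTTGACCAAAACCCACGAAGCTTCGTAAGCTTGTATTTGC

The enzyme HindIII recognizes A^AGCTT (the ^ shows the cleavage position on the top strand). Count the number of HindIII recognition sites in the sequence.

4

AAGCTT occurs starting at positions 14, 38, 58, 67.
HindIII cuts at 4 sites.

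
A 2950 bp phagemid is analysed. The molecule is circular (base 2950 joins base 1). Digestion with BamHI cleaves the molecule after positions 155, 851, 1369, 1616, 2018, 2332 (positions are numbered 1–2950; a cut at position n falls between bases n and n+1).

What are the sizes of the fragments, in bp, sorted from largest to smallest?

Circular molecule, 6 cuts → 6 fragments:
  851 − 155 = 696 bp
  1369 − 851 = 518 bp
  1616 − 1369 = 247 bp
  2018 − 1616 = 402 bp
  2332 − 2018 = 314 bp
  wrap: 2950 − 2332 + 155 = 773 bp
Sorted largest to smallest: 773, 696, 518, 402, 314, 247 bp.

773, 696, 518, 402, 314, 247 bp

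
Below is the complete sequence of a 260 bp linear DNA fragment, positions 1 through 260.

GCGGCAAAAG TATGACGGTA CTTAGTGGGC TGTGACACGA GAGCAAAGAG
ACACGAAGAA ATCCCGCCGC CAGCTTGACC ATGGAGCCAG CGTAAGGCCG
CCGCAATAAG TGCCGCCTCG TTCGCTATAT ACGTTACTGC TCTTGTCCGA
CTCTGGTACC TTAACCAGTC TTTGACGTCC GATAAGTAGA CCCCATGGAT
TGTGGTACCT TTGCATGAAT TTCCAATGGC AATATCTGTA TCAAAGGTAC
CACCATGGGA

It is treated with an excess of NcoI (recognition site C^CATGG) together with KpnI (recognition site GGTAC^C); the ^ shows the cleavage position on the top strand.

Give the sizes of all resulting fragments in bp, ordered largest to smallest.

80, 79, 42, 34, 15, 7, 3 bp

NcoI sites (CCATGG) start at positions 79, 193, 253.
NcoI cuts after the first base of each site, so after positions 79, 193, 253.
KpnI sites (GGTACC) start at positions 155, 204, 246.
KpnI cuts after base 5 of each site (before the last base), so after positions 159, 208, 250.
Combined cut positions: 79, 159, 193, 208, 250, 253.
Linear molecule, 6 cuts → 7 fragments:
  1–79 → 79 bp
  80–159 → 80 bp
  160–193 → 34 bp
  194–208 → 15 bp
  209–250 → 42 bp
  251–253 → 3 bp
  254–260 → 7 bp
Sorted largest to smallest: 80, 79, 42, 34, 15, 7, 3 bp.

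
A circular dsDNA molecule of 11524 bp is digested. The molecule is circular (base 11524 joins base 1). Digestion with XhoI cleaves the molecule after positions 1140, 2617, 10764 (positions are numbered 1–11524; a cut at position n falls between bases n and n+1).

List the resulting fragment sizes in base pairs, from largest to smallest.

8147, 1900, 1477 bp

Circular molecule, 3 cuts → 3 fragments:
  2617 − 1140 = 1477 bp
  10764 − 2617 = 8147 bp
  wrap: 11524 − 10764 + 1140 = 1900 bp
Sorted largest to smallest: 8147, 1900, 1477 bp.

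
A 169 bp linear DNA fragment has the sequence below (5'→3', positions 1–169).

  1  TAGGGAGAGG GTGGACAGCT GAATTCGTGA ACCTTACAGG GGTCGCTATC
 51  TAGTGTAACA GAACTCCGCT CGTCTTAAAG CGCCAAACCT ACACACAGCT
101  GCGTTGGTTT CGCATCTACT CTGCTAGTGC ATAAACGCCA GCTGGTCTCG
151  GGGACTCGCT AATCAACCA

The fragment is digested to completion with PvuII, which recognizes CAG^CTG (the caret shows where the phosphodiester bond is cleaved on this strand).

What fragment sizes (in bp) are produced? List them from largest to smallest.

PvuII sites (CAGCTG) start at positions 16, 96, 139.
PvuII cuts after base 3 of each site, so after positions 18, 98, 141.
Linear molecule, 3 cuts → 4 fragments:
  1–18 → 18 bp
  19–98 → 80 bp
  99–141 → 43 bp
  142–169 → 28 bp
Sorted largest to smallest: 80, 43, 28, 18 bp.

80, 43, 28, 18 bp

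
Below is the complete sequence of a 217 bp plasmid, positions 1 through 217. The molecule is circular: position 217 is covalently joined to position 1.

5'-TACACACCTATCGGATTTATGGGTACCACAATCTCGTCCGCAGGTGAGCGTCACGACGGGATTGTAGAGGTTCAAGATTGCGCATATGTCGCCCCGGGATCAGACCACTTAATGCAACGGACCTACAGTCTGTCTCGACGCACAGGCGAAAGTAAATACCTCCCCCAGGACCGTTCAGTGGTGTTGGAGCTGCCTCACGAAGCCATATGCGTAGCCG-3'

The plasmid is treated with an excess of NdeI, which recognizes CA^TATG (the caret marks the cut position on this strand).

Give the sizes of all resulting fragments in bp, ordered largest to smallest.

121, 96 bp

NdeI sites (CATATG) start at positions 83, 204.
NdeI cuts after base 2 of each site, so after positions 84, 205.
Circular molecule, 2 cuts → 2 fragments:
  85–205 → 121 bp
  206–217 then 1–84 → 12 + 84 = 96 bp
Sorted largest to smallest: 121, 96 bp.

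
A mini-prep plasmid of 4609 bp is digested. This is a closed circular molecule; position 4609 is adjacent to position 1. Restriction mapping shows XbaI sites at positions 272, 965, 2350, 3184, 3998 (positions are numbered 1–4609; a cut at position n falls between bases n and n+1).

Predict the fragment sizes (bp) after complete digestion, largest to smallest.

Circular molecule, 5 cuts → 5 fragments:
  965 − 272 = 693 bp
  2350 − 965 = 1385 bp
  3184 − 2350 = 834 bp
  3998 − 3184 = 814 bp
  wrap: 4609 − 3998 + 272 = 883 bp
Sorted largest to smallest: 1385, 883, 834, 814, 693 bp.

1385, 883, 834, 814, 693 bp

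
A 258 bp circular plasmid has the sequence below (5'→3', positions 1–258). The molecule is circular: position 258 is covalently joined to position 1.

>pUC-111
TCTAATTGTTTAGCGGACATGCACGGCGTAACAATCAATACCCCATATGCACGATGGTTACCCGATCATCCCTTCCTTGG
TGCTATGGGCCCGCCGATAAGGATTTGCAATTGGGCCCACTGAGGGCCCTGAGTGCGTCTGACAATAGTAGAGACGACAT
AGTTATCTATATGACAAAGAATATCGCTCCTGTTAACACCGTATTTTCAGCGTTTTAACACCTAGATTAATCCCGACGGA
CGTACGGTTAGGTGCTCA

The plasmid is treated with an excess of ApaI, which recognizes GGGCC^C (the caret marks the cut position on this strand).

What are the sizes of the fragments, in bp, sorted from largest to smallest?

ApaI sites (GGGCCC) start at positions 87, 113, 124.
ApaI cuts after base 5 of each site (before the last base), so after positions 91, 117, 128.
Circular molecule, 3 cuts → 3 fragments:
  92–117 → 26 bp
  118–128 → 11 bp
  129–258 then 1–91 → 130 + 91 = 221 bp
Sorted largest to smallest: 221, 26, 11 bp.

221, 26, 11 bp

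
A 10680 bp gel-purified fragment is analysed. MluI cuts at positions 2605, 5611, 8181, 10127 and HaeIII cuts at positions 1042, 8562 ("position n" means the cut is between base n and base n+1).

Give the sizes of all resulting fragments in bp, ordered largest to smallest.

Combined cut positions (sorted): 1042, 2605, 5611, 8181, 8562, 10127.
Linear molecule, 6 cuts → 7 fragments:
  1042 − 0 = 1042 bp
  2605 − 1042 = 1563 bp
  5611 − 2605 = 3006 bp
  8181 − 5611 = 2570 bp
  8562 − 8181 = 381 bp
  10127 − 8562 = 1565 bp
  10680 − 10127 = 553 bp
Sorted largest to smallest: 3006, 2570, 1565, 1563, 1042, 553, 381 bp.

3006, 2570, 1565, 1563, 1042, 553, 381 bp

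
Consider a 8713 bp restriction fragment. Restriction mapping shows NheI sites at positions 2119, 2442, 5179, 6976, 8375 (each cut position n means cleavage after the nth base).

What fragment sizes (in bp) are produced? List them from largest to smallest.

Linear molecule, 5 cuts → 6 fragments:
  2119 − 0 = 2119 bp
  2442 − 2119 = 323 bp
  5179 − 2442 = 2737 bp
  6976 − 5179 = 1797 bp
  8375 − 6976 = 1399 bp
  8713 − 8375 = 338 bp
Sorted largest to smallest: 2737, 2119, 1797, 1399, 338, 323 bp.

2737, 2119, 1797, 1399, 338, 323 bp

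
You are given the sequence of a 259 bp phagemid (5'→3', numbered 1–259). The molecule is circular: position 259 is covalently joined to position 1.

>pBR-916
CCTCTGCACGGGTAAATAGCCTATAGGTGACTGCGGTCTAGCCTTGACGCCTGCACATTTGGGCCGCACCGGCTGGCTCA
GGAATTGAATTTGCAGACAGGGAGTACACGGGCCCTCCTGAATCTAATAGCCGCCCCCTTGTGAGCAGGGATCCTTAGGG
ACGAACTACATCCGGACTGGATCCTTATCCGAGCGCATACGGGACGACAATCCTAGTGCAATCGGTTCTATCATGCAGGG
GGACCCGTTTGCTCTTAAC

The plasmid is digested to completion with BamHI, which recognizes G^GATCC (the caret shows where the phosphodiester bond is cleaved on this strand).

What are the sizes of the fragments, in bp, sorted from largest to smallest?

BamHI sites (GGATCC) start at positions 149, 179.
BamHI cuts after the first base of each site, so after positions 149, 179.
Circular molecule, 2 cuts → 2 fragments:
  150–179 → 30 bp
  180–259 then 1–149 → 80 + 149 = 229 bp
Sorted largest to smallest: 229, 30 bp.

229, 30 bp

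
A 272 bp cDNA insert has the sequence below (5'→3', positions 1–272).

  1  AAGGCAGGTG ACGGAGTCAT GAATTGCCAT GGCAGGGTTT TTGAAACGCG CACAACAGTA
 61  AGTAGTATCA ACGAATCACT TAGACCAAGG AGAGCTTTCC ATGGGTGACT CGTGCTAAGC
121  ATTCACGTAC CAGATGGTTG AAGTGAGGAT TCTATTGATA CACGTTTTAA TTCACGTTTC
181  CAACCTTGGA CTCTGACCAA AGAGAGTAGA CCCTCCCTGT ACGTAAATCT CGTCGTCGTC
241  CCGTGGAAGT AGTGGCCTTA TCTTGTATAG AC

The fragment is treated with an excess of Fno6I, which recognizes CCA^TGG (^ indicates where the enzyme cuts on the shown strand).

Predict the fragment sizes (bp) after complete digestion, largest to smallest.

Fno6I sites (CCATGG) start at positions 27, 99.
Fno6I cuts after base 3 of each site, so after positions 29, 101.
Linear molecule, 2 cuts → 3 fragments:
  1–29 → 29 bp
  30–101 → 72 bp
  102–272 → 171 bp
Sorted largest to smallest: 171, 72, 29 bp.

171, 72, 29 bp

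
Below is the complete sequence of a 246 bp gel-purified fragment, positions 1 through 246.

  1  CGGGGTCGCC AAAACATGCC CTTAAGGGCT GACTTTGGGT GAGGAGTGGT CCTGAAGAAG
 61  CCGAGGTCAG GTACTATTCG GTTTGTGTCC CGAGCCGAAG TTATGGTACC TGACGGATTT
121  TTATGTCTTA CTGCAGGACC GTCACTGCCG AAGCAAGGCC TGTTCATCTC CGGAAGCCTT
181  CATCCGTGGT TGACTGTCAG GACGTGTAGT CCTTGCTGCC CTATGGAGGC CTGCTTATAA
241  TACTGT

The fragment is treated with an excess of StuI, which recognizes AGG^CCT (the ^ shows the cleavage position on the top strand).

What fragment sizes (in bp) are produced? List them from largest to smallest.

StuI sites (AGGCCT) start at positions 156, 227.
StuI cuts after base 3 of each site, so after positions 158, 229.
Linear molecule, 2 cuts → 3 fragments:
  1–158 → 158 bp
  159–229 → 71 bp
  230–246 → 17 bp
Sorted largest to smallest: 158, 71, 17 bp.

158, 71, 17 bp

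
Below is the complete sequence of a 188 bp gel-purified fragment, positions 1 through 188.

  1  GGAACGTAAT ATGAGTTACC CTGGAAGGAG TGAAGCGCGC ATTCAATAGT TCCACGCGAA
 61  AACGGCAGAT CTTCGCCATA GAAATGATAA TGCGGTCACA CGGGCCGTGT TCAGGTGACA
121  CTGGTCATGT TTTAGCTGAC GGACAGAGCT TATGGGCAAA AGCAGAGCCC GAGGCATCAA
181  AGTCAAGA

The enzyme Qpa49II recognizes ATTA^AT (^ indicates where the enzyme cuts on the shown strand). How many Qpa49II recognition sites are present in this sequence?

No occurrence of ATTAAT is present in the sequence.
Qpa49II does not cut: 0 sites.

0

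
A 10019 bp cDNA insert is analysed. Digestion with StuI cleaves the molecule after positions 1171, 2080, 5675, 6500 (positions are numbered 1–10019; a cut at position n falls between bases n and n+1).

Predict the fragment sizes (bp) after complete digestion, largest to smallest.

Linear molecule, 4 cuts → 5 fragments:
  1171 − 0 = 1171 bp
  2080 − 1171 = 909 bp
  5675 − 2080 = 3595 bp
  6500 − 5675 = 825 bp
  10019 − 6500 = 3519 bp
Sorted largest to smallest: 3595, 3519, 1171, 909, 825 bp.

3595, 3519, 1171, 909, 825 bp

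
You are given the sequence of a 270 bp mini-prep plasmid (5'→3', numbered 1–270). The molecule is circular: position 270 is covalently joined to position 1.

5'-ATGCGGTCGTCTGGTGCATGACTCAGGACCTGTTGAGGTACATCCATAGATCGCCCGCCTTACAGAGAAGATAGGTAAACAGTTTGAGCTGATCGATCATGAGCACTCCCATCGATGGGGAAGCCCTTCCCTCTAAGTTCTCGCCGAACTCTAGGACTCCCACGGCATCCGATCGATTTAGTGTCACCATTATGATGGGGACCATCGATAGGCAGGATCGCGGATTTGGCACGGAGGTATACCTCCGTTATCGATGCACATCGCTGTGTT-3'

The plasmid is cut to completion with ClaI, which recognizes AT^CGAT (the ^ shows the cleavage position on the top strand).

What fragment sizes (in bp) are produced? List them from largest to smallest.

112, 61, 46, 32, 19 bp

ClaI sites (ATCGAT) start at positions 92, 111, 172, 204, 250.
ClaI cuts after base 2 of each site, so after positions 93, 112, 173, 205, 251.
Circular molecule, 5 cuts → 5 fragments:
  94–112 → 19 bp
  113–173 → 61 bp
  174–205 → 32 bp
  206–251 → 46 bp
  252–270 then 1–93 → 19 + 93 = 112 bp
Sorted largest to smallest: 112, 61, 46, 32, 19 bp.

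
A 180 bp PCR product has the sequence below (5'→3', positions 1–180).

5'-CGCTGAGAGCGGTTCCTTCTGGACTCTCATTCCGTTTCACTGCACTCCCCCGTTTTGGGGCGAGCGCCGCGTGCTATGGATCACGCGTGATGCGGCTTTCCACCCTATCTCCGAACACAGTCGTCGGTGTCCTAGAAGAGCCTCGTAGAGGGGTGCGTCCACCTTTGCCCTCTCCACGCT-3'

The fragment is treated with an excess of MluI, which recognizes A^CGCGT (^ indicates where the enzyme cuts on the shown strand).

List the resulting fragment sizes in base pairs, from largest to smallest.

The MluI site (ACGCGT) starts at position 83.
MluI cuts after the first base of each site, so after position 83.
Linear molecule, 1 cut → 2 fragments:
  1–83 → 83 bp
  84–180 → 97 bp
Sorted largest to smallest: 97, 83 bp.

97, 83 bp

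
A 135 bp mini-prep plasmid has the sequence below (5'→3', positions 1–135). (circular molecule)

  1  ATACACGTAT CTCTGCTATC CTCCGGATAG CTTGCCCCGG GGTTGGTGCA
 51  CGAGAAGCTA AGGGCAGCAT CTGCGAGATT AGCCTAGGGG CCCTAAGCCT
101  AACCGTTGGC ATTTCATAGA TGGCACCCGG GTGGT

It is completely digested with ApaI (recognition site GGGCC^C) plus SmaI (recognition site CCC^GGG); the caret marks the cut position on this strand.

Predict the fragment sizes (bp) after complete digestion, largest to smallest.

The ApaI site (GGGCCC) starts at position 88.
ApaI cuts after base 5 of each site (before the last base), so after position 92.
SmaI sites (CCCGGG) start at positions 36, 126.
SmaI cuts after base 3 of each site, so after positions 38, 128.
Combined cut positions: 38, 92, 128.
Circular molecule, 3 cuts → 3 fragments:
  39–92 → 54 bp
  93–128 → 36 bp
  129–135 then 1–38 → 7 + 38 = 45 bp
Sorted largest to smallest: 54, 45, 36 bp.

54, 45, 36 bp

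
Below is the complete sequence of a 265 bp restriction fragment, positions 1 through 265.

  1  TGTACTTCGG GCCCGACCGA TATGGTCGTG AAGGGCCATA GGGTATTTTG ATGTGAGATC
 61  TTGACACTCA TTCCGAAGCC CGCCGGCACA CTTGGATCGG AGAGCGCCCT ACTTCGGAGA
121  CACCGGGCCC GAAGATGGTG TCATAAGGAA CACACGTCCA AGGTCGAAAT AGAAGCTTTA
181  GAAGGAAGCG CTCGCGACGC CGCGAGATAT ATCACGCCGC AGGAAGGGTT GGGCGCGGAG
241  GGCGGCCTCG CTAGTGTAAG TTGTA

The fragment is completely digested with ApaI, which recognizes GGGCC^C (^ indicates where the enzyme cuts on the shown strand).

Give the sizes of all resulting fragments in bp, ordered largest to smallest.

136, 116, 13 bp

ApaI sites (GGGCCC) start at positions 9, 125.
ApaI cuts after base 5 of each site (before the last base), so after positions 13, 129.
Linear molecule, 2 cuts → 3 fragments:
  1–13 → 13 bp
  14–129 → 116 bp
  130–265 → 136 bp
Sorted largest to smallest: 136, 116, 13 bp.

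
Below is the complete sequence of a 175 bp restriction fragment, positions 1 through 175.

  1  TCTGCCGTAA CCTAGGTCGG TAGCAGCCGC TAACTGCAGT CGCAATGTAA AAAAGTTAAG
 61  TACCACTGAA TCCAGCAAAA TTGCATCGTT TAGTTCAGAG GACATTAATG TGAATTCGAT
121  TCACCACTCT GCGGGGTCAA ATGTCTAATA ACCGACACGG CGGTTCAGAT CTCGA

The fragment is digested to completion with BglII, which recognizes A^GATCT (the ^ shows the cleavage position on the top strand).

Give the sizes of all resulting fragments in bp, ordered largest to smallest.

167, 8 bp

The BglII site (AGATCT) starts at position 167.
BglII cuts after the first base of each site, so after position 167.
Linear molecule, 1 cut → 2 fragments:
  1–167 → 167 bp
  168–175 → 8 bp
Sorted largest to smallest: 167, 8 bp.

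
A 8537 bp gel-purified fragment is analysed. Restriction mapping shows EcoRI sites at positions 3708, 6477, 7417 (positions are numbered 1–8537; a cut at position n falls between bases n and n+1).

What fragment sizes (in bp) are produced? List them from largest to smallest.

Linear molecule, 3 cuts → 4 fragments:
  3708 − 0 = 3708 bp
  6477 − 3708 = 2769 bp
  7417 − 6477 = 940 bp
  8537 − 7417 = 1120 bp
Sorted largest to smallest: 3708, 2769, 1120, 940 bp.

3708, 2769, 1120, 940 bp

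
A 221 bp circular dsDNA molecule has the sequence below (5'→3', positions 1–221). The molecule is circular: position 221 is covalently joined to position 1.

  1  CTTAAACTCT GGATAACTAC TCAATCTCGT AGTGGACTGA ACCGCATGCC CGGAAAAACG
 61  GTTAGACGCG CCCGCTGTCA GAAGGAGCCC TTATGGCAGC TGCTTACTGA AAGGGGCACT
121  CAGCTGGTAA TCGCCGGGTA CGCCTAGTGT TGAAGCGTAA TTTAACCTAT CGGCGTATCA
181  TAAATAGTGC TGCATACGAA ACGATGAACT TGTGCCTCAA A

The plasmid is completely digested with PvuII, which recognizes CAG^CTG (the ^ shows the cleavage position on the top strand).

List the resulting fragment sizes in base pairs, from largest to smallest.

PvuII sites (CAGCTG) start at positions 97, 121.
PvuII cuts after base 3 of each site, so after positions 99, 123.
Circular molecule, 2 cuts → 2 fragments:
  100–123 → 24 bp
  124–221 then 1–99 → 98 + 99 = 197 bp
Sorted largest to smallest: 197, 24 bp.

197, 24 bp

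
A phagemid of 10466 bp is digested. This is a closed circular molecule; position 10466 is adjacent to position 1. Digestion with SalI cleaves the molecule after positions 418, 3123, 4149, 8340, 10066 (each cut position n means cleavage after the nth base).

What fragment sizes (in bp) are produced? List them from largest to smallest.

Circular molecule, 5 cuts → 5 fragments:
  3123 − 418 = 2705 bp
  4149 − 3123 = 1026 bp
  8340 − 4149 = 4191 bp
  10066 − 8340 = 1726 bp
  wrap: 10466 − 10066 + 418 = 818 bp
Sorted largest to smallest: 4191, 2705, 1726, 1026, 818 bp.

4191, 2705, 1726, 1026, 818 bp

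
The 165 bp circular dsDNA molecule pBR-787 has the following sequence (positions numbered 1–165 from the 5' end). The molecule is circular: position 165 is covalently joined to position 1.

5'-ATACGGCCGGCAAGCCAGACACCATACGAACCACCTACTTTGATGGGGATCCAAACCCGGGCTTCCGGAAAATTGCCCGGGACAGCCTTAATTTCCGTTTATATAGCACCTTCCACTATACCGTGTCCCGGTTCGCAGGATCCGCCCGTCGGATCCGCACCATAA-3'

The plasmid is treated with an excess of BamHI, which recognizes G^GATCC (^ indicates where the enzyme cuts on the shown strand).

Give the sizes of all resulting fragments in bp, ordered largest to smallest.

91, 61, 13 bp

BamHI sites (GGATCC) start at positions 47, 138, 151.
BamHI cuts after the first base of each site, so after positions 47, 138, 151.
Circular molecule, 3 cuts → 3 fragments:
  48–138 → 91 bp
  139–151 → 13 bp
  152–165 then 1–47 → 14 + 47 = 61 bp
Sorted largest to smallest: 91, 61, 13 bp.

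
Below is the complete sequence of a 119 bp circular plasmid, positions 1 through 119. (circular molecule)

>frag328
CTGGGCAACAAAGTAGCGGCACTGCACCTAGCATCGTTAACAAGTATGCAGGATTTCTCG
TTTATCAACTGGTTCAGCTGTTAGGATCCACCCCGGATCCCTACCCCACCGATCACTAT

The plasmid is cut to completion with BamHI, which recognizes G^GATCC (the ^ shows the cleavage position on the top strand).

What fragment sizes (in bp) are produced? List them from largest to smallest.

108, 11 bp

BamHI sites (GGATCC) start at positions 84, 95.
BamHI cuts after the first base of each site, so after positions 84, 95.
Circular molecule, 2 cuts → 2 fragments:
  85–95 → 11 bp
  96–119 then 1–84 → 24 + 84 = 108 bp
Sorted largest to smallest: 108, 11 bp.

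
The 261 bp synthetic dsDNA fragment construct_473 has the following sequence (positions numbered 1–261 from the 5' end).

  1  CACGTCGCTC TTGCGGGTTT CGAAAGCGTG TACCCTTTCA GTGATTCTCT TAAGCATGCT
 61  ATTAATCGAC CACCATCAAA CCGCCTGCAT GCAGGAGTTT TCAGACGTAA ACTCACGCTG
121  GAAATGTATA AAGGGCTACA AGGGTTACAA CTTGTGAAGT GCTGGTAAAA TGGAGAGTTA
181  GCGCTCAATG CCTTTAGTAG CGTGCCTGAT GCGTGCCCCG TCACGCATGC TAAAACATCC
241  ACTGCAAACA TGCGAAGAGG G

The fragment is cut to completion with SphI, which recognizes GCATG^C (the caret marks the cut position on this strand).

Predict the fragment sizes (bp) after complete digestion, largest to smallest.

138, 58, 33, 32 bp

SphI sites (GCATGC) start at positions 54, 87, 225.
SphI cuts after base 5 of each site (before the last base), so after positions 58, 91, 229.
Linear molecule, 3 cuts → 4 fragments:
  1–58 → 58 bp
  59–91 → 33 bp
  92–229 → 138 bp
  230–261 → 32 bp
Sorted largest to smallest: 138, 58, 33, 32 bp.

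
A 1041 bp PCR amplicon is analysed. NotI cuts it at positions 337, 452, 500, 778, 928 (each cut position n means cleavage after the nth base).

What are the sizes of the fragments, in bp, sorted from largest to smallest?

Linear molecule, 5 cuts → 6 fragments:
  337 − 0 = 337 bp
  452 − 337 = 115 bp
  500 − 452 = 48 bp
  778 − 500 = 278 bp
  928 − 778 = 150 bp
  1041 − 928 = 113 bp
Sorted largest to smallest: 337, 278, 150, 115, 113, 48 bp.

337, 278, 150, 115, 113, 48 bp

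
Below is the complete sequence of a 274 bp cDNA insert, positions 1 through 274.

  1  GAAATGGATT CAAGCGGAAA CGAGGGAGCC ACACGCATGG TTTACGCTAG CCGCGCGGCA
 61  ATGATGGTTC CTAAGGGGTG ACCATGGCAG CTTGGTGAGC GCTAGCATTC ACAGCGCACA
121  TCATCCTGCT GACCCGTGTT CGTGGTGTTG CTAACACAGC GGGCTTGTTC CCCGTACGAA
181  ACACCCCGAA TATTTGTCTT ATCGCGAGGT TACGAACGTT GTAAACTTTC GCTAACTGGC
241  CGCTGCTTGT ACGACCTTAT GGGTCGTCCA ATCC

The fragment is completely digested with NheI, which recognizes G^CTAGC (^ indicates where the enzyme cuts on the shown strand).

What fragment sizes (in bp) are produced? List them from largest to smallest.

173, 55, 46 bp

NheI sites (GCTAGC) start at positions 46, 101.
NheI cuts after the first base of each site, so after positions 46, 101.
Linear molecule, 2 cuts → 3 fragments:
  1–46 → 46 bp
  47–101 → 55 bp
  102–274 → 173 bp
Sorted largest to smallest: 173, 55, 46 bp.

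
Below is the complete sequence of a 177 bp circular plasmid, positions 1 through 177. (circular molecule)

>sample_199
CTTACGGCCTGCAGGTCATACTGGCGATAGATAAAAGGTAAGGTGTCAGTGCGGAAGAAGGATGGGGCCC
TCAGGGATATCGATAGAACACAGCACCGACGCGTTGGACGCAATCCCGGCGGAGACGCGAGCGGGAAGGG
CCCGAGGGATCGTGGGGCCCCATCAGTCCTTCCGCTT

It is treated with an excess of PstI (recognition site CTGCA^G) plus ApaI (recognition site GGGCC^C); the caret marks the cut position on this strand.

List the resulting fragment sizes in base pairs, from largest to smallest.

The PstI site (CTGCAG) starts at position 9.
PstI cuts after base 5 of each site (before the last base), so after position 13.
ApaI sites (GGGCCC) start at positions 65, 138, 155.
ApaI cuts after base 5 of each site (before the last base), so after positions 69, 142, 159.
Combined cut positions: 13, 69, 142, 159.
Circular molecule, 4 cuts → 4 fragments:
  14–69 → 56 bp
  70–142 → 73 bp
  143–159 → 17 bp
  160–177 then 1–13 → 18 + 13 = 31 bp
Sorted largest to smallest: 73, 56, 31, 17 bp.

73, 56, 31, 17 bp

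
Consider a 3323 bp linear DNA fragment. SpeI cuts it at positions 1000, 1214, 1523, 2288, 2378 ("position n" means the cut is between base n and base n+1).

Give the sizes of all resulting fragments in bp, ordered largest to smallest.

Linear molecule, 5 cuts → 6 fragments:
  1000 − 0 = 1000 bp
  1214 − 1000 = 214 bp
  1523 − 1214 = 309 bp
  2288 − 1523 = 765 bp
  2378 − 2288 = 90 bp
  3323 − 2378 = 945 bp
Sorted largest to smallest: 1000, 945, 765, 309, 214, 90 bp.

1000, 945, 765, 309, 214, 90 bp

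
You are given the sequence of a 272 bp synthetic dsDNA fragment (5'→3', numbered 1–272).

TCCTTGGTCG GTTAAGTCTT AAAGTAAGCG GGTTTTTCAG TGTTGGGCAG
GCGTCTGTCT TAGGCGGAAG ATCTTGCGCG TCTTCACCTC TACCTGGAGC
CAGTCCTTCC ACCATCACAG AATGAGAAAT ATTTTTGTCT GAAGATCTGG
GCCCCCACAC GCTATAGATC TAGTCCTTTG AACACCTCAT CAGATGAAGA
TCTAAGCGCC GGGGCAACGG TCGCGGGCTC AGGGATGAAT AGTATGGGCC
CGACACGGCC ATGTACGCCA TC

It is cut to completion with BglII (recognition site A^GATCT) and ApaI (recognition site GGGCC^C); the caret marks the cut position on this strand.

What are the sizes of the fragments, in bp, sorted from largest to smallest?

74, 69, 52, 32, 22, 13, 10 bp

BglII sites (AGATCT) start at positions 69, 143, 166, 198.
BglII cuts after the first base of each site, so after positions 69, 143, 166, 198.
ApaI sites (GGGCCC) start at positions 149, 246.
ApaI cuts after base 5 of each site (before the last base), so after positions 153, 250.
Combined cut positions: 69, 143, 153, 166, 198, 250.
Linear molecule, 6 cuts → 7 fragments:
  1–69 → 69 bp
  70–143 → 74 bp
  144–153 → 10 bp
  154–166 → 13 bp
  167–198 → 32 bp
  199–250 → 52 bp
  251–272 → 22 bp
Sorted largest to smallest: 74, 69, 52, 32, 22, 13, 10 bp.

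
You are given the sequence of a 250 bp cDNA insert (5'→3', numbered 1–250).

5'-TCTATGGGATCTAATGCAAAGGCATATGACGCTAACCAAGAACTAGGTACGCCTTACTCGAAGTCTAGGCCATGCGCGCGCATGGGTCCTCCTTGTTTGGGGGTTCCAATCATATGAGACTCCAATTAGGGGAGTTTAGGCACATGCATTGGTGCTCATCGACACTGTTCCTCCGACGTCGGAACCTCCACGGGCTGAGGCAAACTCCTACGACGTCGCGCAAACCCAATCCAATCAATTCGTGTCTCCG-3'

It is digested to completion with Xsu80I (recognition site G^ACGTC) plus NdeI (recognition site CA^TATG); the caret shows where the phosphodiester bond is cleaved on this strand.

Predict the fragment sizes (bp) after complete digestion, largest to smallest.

Xsu80I sites (GACGTC) start at positions 175, 212.
Xsu80I cuts after the first base of each site, so after positions 175, 212.
NdeI sites (CATATG) start at positions 23, 111.
NdeI cuts after base 2 of each site, so after positions 24, 112.
Combined cut positions: 24, 112, 175, 212.
Linear molecule, 4 cuts → 5 fragments:
  1–24 → 24 bp
  25–112 → 88 bp
  113–175 → 63 bp
  176–212 → 37 bp
  213–250 → 38 bp
Sorted largest to smallest: 88, 63, 38, 37, 24 bp.

88, 63, 38, 37, 24 bp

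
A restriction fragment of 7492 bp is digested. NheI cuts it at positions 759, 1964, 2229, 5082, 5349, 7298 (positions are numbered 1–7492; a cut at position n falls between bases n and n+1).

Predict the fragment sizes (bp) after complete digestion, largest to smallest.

Linear molecule, 6 cuts → 7 fragments:
  759 − 0 = 759 bp
  1964 − 759 = 1205 bp
  2229 − 1964 = 265 bp
  5082 − 2229 = 2853 bp
  5349 − 5082 = 267 bp
  7298 − 5349 = 1949 bp
  7492 − 7298 = 194 bp
Sorted largest to smallest: 2853, 1949, 1205, 759, 267, 265, 194 bp.

2853, 1949, 1205, 759, 267, 265, 194 bp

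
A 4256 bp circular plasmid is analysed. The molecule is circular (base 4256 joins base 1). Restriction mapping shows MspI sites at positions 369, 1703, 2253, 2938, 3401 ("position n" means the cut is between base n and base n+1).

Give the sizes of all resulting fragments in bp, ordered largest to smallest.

Circular molecule, 5 cuts → 5 fragments:
  1703 − 369 = 1334 bp
  2253 − 1703 = 550 bp
  2938 − 2253 = 685 bp
  3401 − 2938 = 463 bp
  wrap: 4256 − 3401 + 369 = 1224 bp
Sorted largest to smallest: 1334, 1224, 685, 550, 463 bp.

1334, 1224, 685, 550, 463 bp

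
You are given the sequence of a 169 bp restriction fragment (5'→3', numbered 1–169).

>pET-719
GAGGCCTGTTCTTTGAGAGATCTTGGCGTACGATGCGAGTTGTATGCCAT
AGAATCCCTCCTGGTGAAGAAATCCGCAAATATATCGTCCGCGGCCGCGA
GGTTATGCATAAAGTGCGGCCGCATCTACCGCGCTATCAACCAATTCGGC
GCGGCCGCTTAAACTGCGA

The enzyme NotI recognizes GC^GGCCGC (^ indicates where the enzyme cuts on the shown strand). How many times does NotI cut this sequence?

GCGGCCGC occurs starting at positions 91, 116, 151.
NotI cuts at 3 sites.

3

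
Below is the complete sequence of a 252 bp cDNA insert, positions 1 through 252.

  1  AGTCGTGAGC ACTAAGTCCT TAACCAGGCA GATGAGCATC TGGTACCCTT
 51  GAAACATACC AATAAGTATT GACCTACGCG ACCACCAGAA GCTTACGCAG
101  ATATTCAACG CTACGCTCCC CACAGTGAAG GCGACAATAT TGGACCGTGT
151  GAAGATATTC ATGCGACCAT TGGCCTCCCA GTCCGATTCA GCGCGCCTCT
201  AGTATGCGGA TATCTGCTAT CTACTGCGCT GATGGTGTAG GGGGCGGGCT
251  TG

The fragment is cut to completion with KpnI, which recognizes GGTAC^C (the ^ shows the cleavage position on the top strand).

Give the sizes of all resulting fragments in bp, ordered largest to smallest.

206, 46 bp

The KpnI site (GGTACC) starts at position 42.
KpnI cuts after base 5 of each site (before the last base), so after position 46.
Linear molecule, 1 cut → 2 fragments:
  1–46 → 46 bp
  47–252 → 206 bp
Sorted largest to smallest: 206, 46 bp.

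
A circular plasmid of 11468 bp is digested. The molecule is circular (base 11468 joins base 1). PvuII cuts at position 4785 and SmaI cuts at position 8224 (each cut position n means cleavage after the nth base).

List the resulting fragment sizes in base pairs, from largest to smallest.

Combined cut positions (sorted): 4785, 8224.
Circular molecule, 2 cuts → 2 fragments:
  8224 − 4785 = 3439 bp
  wrap: 11468 − 8224 + 4785 = 8029 bp
Sorted largest to smallest: 8029, 3439 bp.

8029, 3439 bp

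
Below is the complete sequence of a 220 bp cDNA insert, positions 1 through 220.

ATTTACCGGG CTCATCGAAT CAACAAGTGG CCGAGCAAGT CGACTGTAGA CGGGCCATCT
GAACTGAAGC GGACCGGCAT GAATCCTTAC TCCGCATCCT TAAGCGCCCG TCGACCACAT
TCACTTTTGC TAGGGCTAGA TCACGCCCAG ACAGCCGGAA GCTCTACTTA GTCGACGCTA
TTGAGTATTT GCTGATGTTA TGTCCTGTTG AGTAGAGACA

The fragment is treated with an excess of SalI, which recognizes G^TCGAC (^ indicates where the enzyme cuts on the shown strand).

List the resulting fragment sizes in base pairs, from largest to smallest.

71, 61, 49, 39 bp

SalI sites (GTCGAC) start at positions 39, 110, 171.
SalI cuts after the first base of each site, so after positions 39, 110, 171.
Linear molecule, 3 cuts → 4 fragments:
  1–39 → 39 bp
  40–110 → 71 bp
  111–171 → 61 bp
  172–220 → 49 bp
Sorted largest to smallest: 71, 61, 49, 39 bp.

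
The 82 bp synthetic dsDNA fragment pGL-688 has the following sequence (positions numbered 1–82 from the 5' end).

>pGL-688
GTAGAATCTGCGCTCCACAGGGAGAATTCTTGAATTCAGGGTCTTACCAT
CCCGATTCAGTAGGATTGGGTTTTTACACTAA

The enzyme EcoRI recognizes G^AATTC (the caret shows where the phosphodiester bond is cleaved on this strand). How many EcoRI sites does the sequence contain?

GAATTC occurs starting at positions 24, 32.
EcoRI cuts at 2 sites.

2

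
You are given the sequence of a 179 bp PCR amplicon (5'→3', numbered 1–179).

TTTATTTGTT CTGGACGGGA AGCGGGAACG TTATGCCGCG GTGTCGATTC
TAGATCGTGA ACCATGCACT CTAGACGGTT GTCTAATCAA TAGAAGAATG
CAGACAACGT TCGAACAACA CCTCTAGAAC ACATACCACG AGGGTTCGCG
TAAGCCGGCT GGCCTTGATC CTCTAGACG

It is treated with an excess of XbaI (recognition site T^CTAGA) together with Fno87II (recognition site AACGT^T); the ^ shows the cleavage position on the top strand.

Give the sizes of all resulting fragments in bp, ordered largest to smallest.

XbaI sites (TCTAGA) start at positions 49, 70, 123, 172.
XbaI cuts after the first base of each site, so after positions 49, 70, 123, 172.
Fno87II sites (AACGTT) start at positions 27, 106.
Fno87II cuts after base 5 of each site (before the last base), so after positions 31, 110.
Combined cut positions: 31, 49, 70, 110, 123, 172.
Linear molecule, 6 cuts → 7 fragments:
  1–31 → 31 bp
  32–49 → 18 bp
  50–70 → 21 bp
  71–110 → 40 bp
  111–123 → 13 bp
  124–172 → 49 bp
  173–179 → 7 bp
Sorted largest to smallest: 49, 40, 31, 21, 18, 13, 7 bp.

49, 40, 31, 21, 18, 13, 7 bp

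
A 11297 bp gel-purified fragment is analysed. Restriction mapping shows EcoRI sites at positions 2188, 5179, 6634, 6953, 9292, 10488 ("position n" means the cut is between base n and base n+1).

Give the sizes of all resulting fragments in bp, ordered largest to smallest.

2991, 2339, 2188, 1455, 1196, 809, 319 bp

Linear molecule, 6 cuts → 7 fragments:
  2188 − 0 = 2188 bp
  5179 − 2188 = 2991 bp
  6634 − 5179 = 1455 bp
  6953 − 6634 = 319 bp
  9292 − 6953 = 2339 bp
  10488 − 9292 = 1196 bp
  11297 − 10488 = 809 bp
Sorted largest to smallest: 2991, 2339, 2188, 1455, 1196, 809, 319 bp.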